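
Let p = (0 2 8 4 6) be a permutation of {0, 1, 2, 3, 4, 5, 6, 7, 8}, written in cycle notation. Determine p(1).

1 does not appear in any cycle of p, so it is a fixed point: p(1) = 1.

1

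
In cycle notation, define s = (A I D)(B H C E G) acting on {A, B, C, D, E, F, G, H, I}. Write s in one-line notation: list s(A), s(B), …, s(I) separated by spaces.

I H E A G F B C D

Image by image: A↦I, B↦H, C↦E, D↦A, E↦G, F↦F, G↦B, H↦C, I↦D.
So the one-line form is I H E A G F B C D.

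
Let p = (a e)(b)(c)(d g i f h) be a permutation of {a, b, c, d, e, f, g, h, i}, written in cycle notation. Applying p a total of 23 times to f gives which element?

f lies in the 5-cycle (d g i f h).
Since the cycle has length 5, p^23 acts on it the same as p^3 (23 mod 5 = 3).
Stepping 3 places around the cycle: f → h → d → g.

g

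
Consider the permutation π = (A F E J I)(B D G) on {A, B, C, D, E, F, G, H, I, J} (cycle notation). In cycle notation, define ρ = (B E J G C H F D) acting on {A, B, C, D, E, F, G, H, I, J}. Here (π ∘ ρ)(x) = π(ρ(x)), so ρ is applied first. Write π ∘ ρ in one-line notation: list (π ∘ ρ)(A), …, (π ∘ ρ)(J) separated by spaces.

F J H D I G C E A B

Chase each element through ρ then π: A → A → F; B → E → J; C → H → H; D → B → D; E → J → I; F → D → G; G → C → C; H → F → E; I → I → A; J → G → B.
So π ∘ ρ in one-line form is F J H D I G C E A B.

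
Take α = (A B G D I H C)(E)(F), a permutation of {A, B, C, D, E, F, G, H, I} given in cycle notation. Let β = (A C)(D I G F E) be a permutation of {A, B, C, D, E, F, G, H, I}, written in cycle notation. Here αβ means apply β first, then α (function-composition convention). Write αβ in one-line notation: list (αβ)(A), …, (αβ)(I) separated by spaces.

A G B H I E F C D

Chase each element through β then α: A → C → A; B → B → G; C → A → B; D → I → H; E → D → I; F → E → E; G → F → F; H → H → C; I → G → D.
Collecting the images, αβ = [A G B H I E F C D].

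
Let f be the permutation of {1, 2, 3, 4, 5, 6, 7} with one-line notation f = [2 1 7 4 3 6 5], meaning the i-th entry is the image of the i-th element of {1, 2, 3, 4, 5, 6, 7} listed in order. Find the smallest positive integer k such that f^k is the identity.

Writing f as disjoint cycles, the cycle lengths are 3, 2, 1, 1.
The order is lcm(3, 2) = 6.

6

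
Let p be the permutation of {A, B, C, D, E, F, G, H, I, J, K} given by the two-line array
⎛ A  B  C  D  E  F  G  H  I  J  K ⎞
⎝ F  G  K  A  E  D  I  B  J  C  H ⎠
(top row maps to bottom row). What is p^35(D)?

Tracing D → A → … returns to D after 3 steps, so D lies in a 3-cycle (A F D).
On a 3-cycle, p^3 is the identity, so p^35 = p^2 there (35 ≡ 2 mod 3).
Advancing 2 steps from D: D → A → F.

F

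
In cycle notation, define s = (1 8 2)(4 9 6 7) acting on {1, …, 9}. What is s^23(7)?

7 lies in the 4-cycle (4 9 6 7).
On a 4-cycle, s^4 is the identity, so s^23 = s^3 there (23 ≡ 3 mod 4).
Stepping 3 places around the cycle: 7 → 4 → 9 → 6.

6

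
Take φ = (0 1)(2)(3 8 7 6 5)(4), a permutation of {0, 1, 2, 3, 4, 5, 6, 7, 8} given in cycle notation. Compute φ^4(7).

7 lies in the 5-cycle (3 8 7 6 5).
Stepping 4 places around the cycle: 7 → 6 → 5 → 3 → 8.

8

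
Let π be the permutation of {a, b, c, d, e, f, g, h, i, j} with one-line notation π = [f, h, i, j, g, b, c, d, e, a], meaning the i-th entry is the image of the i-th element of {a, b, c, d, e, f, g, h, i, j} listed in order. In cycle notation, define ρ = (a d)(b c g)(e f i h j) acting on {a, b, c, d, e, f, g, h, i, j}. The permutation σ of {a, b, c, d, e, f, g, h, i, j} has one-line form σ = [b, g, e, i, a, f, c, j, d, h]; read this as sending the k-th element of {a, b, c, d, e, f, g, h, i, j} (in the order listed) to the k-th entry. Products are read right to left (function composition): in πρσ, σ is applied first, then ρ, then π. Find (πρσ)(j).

(πρσ)(j) = π(ρ(σ(j))). σ(j) = h, then ρ(h) = j, then π(j) = a, so the result is a.

a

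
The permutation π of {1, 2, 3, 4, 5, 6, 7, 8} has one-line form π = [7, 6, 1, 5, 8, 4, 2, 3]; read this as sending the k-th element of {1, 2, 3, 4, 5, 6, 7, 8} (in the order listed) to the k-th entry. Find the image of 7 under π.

7 is element number 7 of the domain, and entry number 7 of the one-line form is 2, so π(7) = 2.

2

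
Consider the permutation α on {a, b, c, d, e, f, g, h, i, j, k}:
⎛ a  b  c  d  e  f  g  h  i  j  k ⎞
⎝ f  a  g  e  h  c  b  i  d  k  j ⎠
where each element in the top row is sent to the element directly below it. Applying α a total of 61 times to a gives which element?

Tracing a → f → … returns to a after 5 steps, so a lies in a 5-cycle (a f c g b).
Powers repeat with period 5 on this cycle, and 61 mod 5 = 1, so α^61(a) = α^1(a).
Advancing 1 step from a: a → f.

f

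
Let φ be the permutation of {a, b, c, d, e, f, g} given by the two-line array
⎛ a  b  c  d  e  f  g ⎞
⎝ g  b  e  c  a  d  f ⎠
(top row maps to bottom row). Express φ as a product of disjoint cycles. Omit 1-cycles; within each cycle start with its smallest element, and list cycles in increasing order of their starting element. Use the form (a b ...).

(a g f d c e)

From a: a → g → f → d → c → e → a, closing the cycle (a g f d c e).
Repeating from the next unused element and collecting all non-trivial cycles gives (a g f d c e).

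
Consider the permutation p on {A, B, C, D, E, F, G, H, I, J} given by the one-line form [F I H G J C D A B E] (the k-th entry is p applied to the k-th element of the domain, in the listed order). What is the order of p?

4

The disjoint-cycle form of p has cycle lengths 4, 2, 2, 2.
The order of p is the least common multiple of its cycle lengths: lcm(4, 2, 2, 2) = 4.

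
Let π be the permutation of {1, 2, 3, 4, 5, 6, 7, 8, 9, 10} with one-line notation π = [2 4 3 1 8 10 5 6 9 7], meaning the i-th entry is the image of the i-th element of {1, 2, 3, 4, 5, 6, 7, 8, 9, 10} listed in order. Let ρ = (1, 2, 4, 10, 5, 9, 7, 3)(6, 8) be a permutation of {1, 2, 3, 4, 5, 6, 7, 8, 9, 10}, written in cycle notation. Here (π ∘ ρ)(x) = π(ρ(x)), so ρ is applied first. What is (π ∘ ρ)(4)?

First apply ρ: ρ(4) = 10, then π(10) = 7. Thus (π ∘ ρ)(4) = 7.

7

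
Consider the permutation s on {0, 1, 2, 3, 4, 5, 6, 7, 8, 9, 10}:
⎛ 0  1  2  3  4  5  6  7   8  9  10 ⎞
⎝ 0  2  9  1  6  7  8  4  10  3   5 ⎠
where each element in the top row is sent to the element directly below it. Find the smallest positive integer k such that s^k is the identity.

12

Writing s as disjoint cycles, the cycle lengths are 6, 4, 1.
The order is lcm(6, 4) = 12.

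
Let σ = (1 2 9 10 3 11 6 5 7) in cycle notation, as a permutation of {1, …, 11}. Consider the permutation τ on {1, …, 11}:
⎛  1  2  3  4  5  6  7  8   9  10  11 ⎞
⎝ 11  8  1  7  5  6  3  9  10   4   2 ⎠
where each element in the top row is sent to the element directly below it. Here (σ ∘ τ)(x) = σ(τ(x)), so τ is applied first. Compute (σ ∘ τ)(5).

7

(σ ∘ τ)(5) = σ(τ(5)). τ(5) = 5, then σ(5) = 7. So (σ ∘ τ)(5) = 7.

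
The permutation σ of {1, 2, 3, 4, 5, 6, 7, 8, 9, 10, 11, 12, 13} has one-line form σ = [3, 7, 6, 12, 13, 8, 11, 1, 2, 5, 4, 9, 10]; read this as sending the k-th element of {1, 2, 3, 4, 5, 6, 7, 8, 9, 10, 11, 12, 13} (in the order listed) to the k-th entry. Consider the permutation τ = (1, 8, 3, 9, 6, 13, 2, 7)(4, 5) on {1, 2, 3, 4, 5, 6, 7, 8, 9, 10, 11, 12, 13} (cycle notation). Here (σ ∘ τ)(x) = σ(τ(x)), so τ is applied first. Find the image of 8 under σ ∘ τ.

6

(σ ∘ τ)(8) = σ(τ(8)). τ(8) = 3, then σ(3) = 6. So (σ ∘ τ)(8) = 6.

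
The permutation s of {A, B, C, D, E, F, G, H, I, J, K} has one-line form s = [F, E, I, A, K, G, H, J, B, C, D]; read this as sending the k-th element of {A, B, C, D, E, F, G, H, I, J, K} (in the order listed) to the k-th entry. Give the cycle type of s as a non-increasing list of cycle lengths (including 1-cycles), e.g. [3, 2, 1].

The disjoint cycles are (A F G H J C I B E K D), with lengths 11 in non-increasing order.

[11]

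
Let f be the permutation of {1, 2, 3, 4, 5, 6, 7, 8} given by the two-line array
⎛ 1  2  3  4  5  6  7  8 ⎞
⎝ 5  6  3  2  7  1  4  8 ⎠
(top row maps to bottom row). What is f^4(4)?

5

Tracing 4 → 2 → … returns to 4 after 6 steps, so 4 lies in a 6-cycle (1, 5, 7, 4, 2, 6).
Stepping 4 places around the cycle: 4 → 2 → 6 → 1 → 5.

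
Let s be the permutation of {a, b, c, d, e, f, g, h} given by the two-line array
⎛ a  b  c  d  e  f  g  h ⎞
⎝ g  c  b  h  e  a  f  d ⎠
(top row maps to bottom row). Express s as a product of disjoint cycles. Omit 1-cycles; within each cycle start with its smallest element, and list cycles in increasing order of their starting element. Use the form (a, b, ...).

(a, g, f)(b, c)(d, h)

From a: a → g → f → a, closing the cycle (a, g, f).
Continuing from each remaining unvisited element yields (a, g, f)(b, c)(d, h).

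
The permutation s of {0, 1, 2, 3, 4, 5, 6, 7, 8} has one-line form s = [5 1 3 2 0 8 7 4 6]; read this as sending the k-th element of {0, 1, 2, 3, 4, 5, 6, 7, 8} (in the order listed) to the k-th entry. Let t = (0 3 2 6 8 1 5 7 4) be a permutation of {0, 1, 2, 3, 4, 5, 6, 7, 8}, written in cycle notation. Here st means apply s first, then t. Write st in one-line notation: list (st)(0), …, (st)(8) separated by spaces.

Chase each element through s then t: 0 → 5 → 7; 1 → 1 → 5; 2 → 3 → 2; 3 → 2 → 6; 4 → 0 → 3; 5 → 8 → 1; 6 → 7 → 4; 7 → 4 → 0; 8 → 6 → 8.
So st in one-line form is 7 5 2 6 3 1 4 0 8.

7 5 2 6 3 1 4 0 8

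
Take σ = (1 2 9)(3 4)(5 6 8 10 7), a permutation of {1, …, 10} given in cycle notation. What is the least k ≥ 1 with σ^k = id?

30

The cycle type of σ is (5, 3, 2).
Since disjoint cycles commute, ord(σ) = lcm(5, 3, 2) = 30.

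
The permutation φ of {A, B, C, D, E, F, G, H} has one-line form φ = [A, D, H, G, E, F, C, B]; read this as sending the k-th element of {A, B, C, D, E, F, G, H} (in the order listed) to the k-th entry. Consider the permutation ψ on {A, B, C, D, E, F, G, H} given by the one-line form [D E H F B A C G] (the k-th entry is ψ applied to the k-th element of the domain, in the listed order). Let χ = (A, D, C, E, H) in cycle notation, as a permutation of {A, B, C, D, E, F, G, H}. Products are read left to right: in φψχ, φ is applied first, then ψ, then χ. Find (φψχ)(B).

Apply the permutations in order: φ(B) = D, then ψ(D) = F, then χ(F) = F. So (φψχ)(B) = F.

F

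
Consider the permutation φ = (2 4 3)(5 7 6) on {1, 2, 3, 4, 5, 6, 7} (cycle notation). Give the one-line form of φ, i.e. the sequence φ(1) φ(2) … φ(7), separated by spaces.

1 4 2 3 7 5 6

Each element maps to the next entry in its cycle (wrapping to the front): 1↦1, 2↦4, 3↦2, 4↦3, 5↦7, 6↦5, 7↦6.
Listing these in domain order gives 1 4 2 3 7 5 6.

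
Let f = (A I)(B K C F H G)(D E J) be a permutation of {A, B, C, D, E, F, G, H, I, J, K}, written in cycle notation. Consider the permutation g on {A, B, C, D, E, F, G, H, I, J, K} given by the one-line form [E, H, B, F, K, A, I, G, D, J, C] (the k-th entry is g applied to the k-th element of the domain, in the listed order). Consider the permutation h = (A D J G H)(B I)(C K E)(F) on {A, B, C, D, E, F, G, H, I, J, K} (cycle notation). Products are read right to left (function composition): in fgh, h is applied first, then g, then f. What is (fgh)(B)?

E

Apply the permutations in order: h(B) = I, then g(I) = D, then f(D) = E. So (fgh)(B) = E.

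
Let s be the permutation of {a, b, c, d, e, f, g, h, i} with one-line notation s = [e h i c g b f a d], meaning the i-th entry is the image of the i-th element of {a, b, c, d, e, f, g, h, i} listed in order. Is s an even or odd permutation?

In disjoint-cycle form the cycle lengths are 6, 3.
A cycle is odd iff its length is even; s has 1 even-length cycle, so sgn(s) = (−1)^1 and s is odd.

odd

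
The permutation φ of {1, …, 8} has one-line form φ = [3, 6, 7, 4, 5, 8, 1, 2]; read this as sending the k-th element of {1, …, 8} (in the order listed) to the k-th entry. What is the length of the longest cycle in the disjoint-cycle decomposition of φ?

Decomposing into disjoint cycles gives (1, 3, 7)(2, 6, 8); the longest has length 3.

3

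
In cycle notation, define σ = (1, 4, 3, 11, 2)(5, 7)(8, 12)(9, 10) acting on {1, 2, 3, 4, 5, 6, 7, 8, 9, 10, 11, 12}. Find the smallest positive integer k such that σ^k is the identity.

The disjoint cycles have lengths 5, 2, 2, 2, 1.
The order is lcm(5, 2, 2, 2) = 10.

10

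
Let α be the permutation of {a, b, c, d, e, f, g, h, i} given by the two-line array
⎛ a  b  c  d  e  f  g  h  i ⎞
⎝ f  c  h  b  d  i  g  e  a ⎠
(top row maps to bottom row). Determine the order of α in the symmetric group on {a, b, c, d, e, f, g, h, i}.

15

Decomposing into disjoint cycles gives cycle lengths 5, 3, 1.
The order of α is the least common multiple of its cycle lengths: lcm(5, 3) = 15.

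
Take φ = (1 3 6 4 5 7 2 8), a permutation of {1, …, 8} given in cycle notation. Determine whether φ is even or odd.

The cycle lengths are 8.
A cycle is odd iff its length is even; φ has 1 even-length cycle, so sgn(φ) = (−1)^1 and φ is odd.

odd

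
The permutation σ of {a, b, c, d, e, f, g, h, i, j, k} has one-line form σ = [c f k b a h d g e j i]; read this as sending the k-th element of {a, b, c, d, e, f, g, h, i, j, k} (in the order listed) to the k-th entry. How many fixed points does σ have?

The fixed points (elements with σ(x) = x) are {j}, so there is 1.

1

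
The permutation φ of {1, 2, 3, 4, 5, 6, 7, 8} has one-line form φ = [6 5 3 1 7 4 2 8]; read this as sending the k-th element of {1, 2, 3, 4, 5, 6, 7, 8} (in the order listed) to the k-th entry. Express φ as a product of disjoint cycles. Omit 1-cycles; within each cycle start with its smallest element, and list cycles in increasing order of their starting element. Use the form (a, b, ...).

(1, 6, 4)(2, 5, 7)

Iterating φ from 1 gives 1 → 6 → 4 → 1; that is the 3-cycle (1, 6, 4).
Repeating from the next unused element and collecting all non-trivial cycles gives (1, 6, 4)(2, 5, 7).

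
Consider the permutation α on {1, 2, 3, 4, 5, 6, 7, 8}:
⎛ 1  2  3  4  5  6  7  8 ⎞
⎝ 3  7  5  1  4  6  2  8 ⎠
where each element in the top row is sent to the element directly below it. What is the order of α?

4

Writing α as disjoint cycles, the cycle lengths are 4, 2, 1, 1.
The order is lcm(4, 2) = 4.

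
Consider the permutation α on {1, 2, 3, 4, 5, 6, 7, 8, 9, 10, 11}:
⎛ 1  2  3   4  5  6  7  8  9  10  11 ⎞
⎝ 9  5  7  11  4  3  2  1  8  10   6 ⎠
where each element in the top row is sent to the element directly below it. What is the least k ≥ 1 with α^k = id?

21

Writing α as disjoint cycles, the cycle lengths are 7, 3, 1.
The order of α is the least common multiple of its cycle lengths: lcm(7, 3) = 21.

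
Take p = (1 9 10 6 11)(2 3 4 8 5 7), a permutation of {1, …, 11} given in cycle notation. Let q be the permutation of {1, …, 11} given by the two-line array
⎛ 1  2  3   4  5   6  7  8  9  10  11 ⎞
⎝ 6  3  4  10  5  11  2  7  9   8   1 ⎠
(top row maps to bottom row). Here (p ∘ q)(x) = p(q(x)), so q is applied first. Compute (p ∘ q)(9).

First apply q: q(9) = 9, then p(9) = 10. Thus (p ∘ q)(9) = 10.

10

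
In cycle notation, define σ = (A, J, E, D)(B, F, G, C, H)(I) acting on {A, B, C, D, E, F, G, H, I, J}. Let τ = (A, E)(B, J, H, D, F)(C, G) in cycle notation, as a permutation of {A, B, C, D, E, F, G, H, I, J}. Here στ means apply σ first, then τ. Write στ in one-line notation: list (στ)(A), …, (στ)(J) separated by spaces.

H B D E F C G J I A

(στ)(x) = τ(σ(x)). Computing each image: τ(σ(A)) = τ(J) = H, τ(σ(B)) = τ(F) = B, τ(σ(C)) = τ(H) = D, τ(σ(D)) = τ(A) = E, τ(σ(E)) = τ(D) = F, τ(σ(F)) = τ(G) = C, τ(σ(G)) = τ(C) = G, τ(σ(H)) = τ(B) = J, τ(σ(I)) = τ(I) = I, τ(σ(J)) = τ(E) = A.
Hence στ = [H B D E F C G J I A].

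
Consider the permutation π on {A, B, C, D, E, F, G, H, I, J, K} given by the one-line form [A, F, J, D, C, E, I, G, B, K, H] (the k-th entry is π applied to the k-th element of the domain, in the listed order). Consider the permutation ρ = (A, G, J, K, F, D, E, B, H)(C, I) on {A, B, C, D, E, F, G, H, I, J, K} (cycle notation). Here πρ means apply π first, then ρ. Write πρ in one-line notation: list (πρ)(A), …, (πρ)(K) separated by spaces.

Chase each element through π then ρ: A → A → G; B → F → D; C → J → K; D → D → E; E → C → I; F → E → B; G → I → C; H → G → J; I → B → H; J → K → F; K → H → A.
Collecting the images, πρ = [G D K E I B C J H F A].

G D K E I B C J H F A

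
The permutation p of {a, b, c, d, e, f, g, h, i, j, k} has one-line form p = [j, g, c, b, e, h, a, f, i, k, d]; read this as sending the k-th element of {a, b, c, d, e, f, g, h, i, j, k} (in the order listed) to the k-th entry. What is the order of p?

6

Writing p as disjoint cycles, the cycle lengths are 6, 2, 1, 1, 1.
Since disjoint cycles commute, ord(p) = lcm(6, 2) = 6.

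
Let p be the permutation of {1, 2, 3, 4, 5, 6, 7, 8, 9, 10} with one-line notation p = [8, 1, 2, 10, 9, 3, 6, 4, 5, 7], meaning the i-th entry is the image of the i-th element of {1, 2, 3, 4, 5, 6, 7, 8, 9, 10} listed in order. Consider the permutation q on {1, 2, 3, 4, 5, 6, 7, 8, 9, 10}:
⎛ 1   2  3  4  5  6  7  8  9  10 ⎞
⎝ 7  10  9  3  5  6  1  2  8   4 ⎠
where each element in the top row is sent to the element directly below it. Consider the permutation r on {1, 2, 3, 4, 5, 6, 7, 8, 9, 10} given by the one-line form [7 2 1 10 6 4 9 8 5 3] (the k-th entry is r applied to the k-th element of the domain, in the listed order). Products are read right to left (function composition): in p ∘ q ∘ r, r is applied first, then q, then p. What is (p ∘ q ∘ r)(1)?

(p ∘ q ∘ r)(1) = p(q(r(1))). r(1) = 7, then q(7) = 1, then p(1) = 8, so the result is 8.

8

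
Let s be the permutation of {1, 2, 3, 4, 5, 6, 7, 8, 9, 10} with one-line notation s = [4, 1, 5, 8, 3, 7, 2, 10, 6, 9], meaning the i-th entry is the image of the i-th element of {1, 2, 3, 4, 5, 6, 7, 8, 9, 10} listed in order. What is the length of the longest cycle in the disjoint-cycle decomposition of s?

8

Decomposing into disjoint cycles gives (1, 4, 8, 10, 9, 6, 7, 2)(3, 5); the longest has length 8.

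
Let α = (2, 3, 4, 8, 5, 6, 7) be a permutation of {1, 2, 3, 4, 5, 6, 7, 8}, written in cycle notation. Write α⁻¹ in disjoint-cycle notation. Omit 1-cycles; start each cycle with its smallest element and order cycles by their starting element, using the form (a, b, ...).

(2, 7, 6, 5, 8, 4, 3)

The inverse reverses each cycle.
Reversing each cycle of α and rotating so the smallest element leads gives (2, 7, 6, 5, 8, 4, 3).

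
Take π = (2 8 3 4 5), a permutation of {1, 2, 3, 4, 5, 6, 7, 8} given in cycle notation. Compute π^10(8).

8

8 lies in the 5-cycle (2 8 3 4 5).
Since the cycle has length 5, π^10 acts on it the same as π^0 (10 mod 5 = 0).
So π^10(8) = 8.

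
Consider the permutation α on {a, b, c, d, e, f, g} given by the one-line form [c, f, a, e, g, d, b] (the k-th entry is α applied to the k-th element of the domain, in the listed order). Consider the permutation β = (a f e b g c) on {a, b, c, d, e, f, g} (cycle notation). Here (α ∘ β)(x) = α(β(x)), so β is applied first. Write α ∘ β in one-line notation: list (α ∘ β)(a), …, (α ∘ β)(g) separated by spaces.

For each element, apply β then α: a → f → d; b → g → b; c → a → c; d → d → e; e → b → f; f → e → g; g → c → a.
Collecting the images, α ∘ β = [d b c e f g a].

d b c e f g a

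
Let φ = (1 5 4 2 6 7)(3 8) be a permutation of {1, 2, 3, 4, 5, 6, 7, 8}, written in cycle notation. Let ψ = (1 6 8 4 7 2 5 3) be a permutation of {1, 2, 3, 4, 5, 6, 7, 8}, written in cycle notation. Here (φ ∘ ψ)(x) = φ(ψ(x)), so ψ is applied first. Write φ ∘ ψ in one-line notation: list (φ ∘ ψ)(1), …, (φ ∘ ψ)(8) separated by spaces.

(φ ∘ ψ)(x) = φ(ψ(x)). Computing each image: φ(ψ(1)) = φ(6) = 7, φ(ψ(2)) = φ(5) = 4, φ(ψ(3)) = φ(1) = 5, φ(ψ(4)) = φ(7) = 1, φ(ψ(5)) = φ(3) = 8, φ(ψ(6)) = φ(8) = 3, φ(ψ(7)) = φ(2) = 6, φ(ψ(8)) = φ(4) = 2.
Hence φ ∘ ψ = [7 4 5 1 8 3 6 2].

7 4 5 1 8 3 6 2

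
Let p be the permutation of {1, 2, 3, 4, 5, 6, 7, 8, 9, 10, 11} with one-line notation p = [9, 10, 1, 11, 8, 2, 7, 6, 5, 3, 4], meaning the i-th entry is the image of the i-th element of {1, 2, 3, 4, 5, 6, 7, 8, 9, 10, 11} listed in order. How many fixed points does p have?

The fixed points (elements with p(x) = x) are {7}, so there is 1.

1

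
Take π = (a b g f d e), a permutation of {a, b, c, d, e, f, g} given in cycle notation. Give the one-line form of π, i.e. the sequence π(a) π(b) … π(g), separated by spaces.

b g c e a d f

Reading each image from the cycles: a→b, b→g, c→c, d→e, e→a, f→d, g→f.
So the one-line form is b g c e a d f.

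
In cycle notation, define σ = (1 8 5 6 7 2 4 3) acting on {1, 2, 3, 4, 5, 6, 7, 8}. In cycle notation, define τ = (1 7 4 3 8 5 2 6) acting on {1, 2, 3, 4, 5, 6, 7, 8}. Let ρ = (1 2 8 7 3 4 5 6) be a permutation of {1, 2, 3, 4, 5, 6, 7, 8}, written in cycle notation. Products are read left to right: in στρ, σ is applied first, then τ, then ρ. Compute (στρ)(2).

4

Chase 2: σ(2) = 4; τ(4) = 3; ρ(3) = 4. Hence (στρ)(2) = 4.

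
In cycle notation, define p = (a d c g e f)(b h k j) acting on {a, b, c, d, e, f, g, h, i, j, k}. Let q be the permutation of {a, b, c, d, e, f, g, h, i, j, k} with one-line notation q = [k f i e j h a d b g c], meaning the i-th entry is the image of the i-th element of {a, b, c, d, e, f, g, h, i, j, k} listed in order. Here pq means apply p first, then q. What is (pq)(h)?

c

p(h) = k, then q(k) = c; composing gives (pq)(h) = c.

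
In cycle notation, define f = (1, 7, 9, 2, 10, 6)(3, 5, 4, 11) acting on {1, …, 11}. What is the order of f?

The cycle type of f is (6, 4, 1).
The order of f is the least common multiple of its cycle lengths: lcm(6, 4) = 12.

12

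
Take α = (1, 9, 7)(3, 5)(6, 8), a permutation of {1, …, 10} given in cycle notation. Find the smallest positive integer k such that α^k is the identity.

The cycle type of α is (3, 2, 2, 1, 1, 1).
The order is lcm(3, 2, 2) = 6.

6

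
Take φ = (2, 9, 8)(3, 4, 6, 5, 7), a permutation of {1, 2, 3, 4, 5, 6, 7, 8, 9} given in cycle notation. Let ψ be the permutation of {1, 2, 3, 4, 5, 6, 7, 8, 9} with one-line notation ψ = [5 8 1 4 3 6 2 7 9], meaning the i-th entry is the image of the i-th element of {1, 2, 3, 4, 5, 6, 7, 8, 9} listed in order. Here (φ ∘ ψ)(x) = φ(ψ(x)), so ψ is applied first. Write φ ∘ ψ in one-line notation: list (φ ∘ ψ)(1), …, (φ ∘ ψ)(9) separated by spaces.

7 2 1 6 4 5 9 3 8

(φ ∘ ψ)(x) = φ(ψ(x)). Computing each image: φ(ψ(1)) = φ(5) = 7, φ(ψ(2)) = φ(8) = 2, φ(ψ(3)) = φ(1) = 1, φ(ψ(4)) = φ(4) = 6, φ(ψ(5)) = φ(3) = 4, φ(ψ(6)) = φ(6) = 5, φ(ψ(7)) = φ(2) = 9, φ(ψ(8)) = φ(7) = 3, φ(ψ(9)) = φ(9) = 8.
Hence φ ∘ ψ = [7 2 1 6 4 5 9 3 8].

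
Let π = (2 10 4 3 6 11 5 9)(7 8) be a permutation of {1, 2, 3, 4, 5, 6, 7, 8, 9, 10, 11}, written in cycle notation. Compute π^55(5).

11

5 lies in the 8-cycle (2 10 4 3 6 11 5 9).
On an 8-cycle, π^8 is the identity, so π^55 = π^7 there (55 ≡ 7 mod 8).
Stepping 7 places around the cycle: 5 → 9 → 2 → 10 → 4 → 3 → 6 → 11.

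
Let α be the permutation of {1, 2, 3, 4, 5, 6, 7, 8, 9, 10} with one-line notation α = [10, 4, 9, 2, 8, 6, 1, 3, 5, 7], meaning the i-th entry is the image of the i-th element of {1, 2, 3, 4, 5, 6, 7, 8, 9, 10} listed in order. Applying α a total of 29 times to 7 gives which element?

Tracing 7 → 1 → … returns to 7 after 3 steps, so 7 lies in a 3-cycle (1, 10, 7).
Since the cycle has length 3, α^29 acts on it the same as α^2 (29 mod 3 = 2).
Advancing 2 steps from 7: 7 → 1 → 10.

10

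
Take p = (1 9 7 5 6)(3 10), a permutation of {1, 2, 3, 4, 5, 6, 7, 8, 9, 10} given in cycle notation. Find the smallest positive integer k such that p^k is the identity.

The disjoint cycles have lengths 5, 2, 1, 1, 1.
The order of p is the least common multiple of its cycle lengths: lcm(5, 2) = 10.

10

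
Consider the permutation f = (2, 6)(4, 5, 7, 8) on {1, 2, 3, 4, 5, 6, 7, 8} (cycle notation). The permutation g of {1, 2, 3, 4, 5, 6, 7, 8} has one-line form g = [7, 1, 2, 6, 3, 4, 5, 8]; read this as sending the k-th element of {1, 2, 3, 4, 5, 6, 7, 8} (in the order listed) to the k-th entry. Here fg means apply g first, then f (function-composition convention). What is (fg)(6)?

5

g(6) = 4, then f(4) = 5; composing gives (fg)(6) = 5.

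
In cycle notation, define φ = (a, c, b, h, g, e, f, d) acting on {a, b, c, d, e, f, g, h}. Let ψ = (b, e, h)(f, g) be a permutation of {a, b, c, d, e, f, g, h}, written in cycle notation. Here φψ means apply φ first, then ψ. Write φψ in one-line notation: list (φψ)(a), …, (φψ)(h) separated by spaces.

c b e a g d h f

(φψ)(x) = ψ(φ(x)). Computing each image: ψ(φ(a)) = ψ(c) = c, ψ(φ(b)) = ψ(h) = b, ψ(φ(c)) = ψ(b) = e, ψ(φ(d)) = ψ(a) = a, ψ(φ(e)) = ψ(f) = g, ψ(φ(f)) = ψ(d) = d, ψ(φ(g)) = ψ(e) = h, ψ(φ(h)) = ψ(g) = f.
Hence φψ = [c b e a g d h f].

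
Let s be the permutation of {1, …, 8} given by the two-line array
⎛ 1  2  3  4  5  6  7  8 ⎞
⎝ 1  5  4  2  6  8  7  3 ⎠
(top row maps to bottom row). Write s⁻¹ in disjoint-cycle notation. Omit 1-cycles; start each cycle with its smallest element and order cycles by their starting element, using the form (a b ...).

(2 4 3 8 6 5)

First write s in disjoint cycles: (2 5 6 8 3 4).
The inverse reverses every cycle; in canonical form, s⁻¹ = (2 4 3 8 6 5).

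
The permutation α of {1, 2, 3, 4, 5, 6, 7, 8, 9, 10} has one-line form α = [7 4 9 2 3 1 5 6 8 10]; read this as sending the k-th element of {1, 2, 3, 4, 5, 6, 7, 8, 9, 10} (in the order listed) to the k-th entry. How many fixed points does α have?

The fixed points (elements with α(x) = x) are {10}, so there is 1.

1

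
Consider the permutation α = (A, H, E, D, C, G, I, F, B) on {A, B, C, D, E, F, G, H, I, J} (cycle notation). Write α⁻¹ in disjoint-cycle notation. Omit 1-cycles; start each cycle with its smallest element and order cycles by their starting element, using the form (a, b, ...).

(A, B, F, I, G, C, D, E, H)

The inverse reverses each cycle.
After reversing and putting each cycle's least element first, α⁻¹ = (A, B, F, I, G, C, D, E, H).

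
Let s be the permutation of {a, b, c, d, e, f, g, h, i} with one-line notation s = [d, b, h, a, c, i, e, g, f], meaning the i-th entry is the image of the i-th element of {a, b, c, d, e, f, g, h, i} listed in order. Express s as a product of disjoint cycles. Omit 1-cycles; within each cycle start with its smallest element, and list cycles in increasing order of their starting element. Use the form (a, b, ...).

From a: a → d → a, closing the cycle (a, d).
Continuing from each remaining unvisited element yields (a, d)(c, h, g, e)(f, i).

(a, d)(c, h, g, e)(f, i)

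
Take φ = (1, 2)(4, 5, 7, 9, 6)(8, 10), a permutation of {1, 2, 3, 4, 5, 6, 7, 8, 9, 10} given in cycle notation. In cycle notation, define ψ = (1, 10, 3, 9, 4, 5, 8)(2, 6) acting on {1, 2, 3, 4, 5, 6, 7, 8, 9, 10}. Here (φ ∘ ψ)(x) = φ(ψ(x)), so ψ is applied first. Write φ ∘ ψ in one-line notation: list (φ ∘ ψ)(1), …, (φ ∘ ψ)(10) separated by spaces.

(φ ∘ ψ)(x) = φ(ψ(x)). Computing each image: φ(ψ(1)) = φ(10) = 8, φ(ψ(2)) = φ(6) = 4, φ(ψ(3)) = φ(9) = 6, φ(ψ(4)) = φ(5) = 7, φ(ψ(5)) = φ(8) = 10, φ(ψ(6)) = φ(2) = 1, φ(ψ(7)) = φ(7) = 9, φ(ψ(8)) = φ(1) = 2, φ(ψ(9)) = φ(4) = 5, φ(ψ(10)) = φ(3) = 3.
Hence φ ∘ ψ = [8 4 6 7 10 1 9 2 5 3].

8 4 6 7 10 1 9 2 5 3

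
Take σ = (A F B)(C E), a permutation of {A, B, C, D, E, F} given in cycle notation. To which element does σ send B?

A

B appears in (A F B); the next entry (wrapping around) is A.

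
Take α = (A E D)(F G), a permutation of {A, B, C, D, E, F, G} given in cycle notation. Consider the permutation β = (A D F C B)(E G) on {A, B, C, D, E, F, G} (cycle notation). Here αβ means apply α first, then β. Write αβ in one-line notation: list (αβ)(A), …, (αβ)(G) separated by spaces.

G A B D F E C

For each element, apply α then β: A → E → G; B → B → A; C → C → B; D → A → D; E → D → F; F → G → E; G → F → C.
Collecting the images, αβ = [G A B D F E C].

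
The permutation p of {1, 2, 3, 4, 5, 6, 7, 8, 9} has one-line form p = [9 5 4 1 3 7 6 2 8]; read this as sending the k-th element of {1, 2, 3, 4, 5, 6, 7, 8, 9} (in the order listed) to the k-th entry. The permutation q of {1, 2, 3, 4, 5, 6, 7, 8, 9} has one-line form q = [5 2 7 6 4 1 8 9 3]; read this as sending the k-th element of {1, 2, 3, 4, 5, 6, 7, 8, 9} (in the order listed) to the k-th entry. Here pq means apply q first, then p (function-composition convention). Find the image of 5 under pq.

1

First apply q: q(5) = 4, then p(4) = 1. Thus (pq)(5) = 1.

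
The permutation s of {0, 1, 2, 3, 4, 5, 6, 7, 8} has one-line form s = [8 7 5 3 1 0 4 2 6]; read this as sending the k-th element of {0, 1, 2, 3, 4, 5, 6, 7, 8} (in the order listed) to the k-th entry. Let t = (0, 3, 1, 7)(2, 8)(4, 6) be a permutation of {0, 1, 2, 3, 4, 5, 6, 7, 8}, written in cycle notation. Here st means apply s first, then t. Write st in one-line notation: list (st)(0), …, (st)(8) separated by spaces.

2 0 5 1 7 3 6 8 4

Chase each element through s then t: 0 → 8 → 2; 1 → 7 → 0; 2 → 5 → 5; 3 → 3 → 1; 4 → 1 → 7; 5 → 0 → 3; 6 → 4 → 6; 7 → 2 → 8; 8 → 6 → 4.
Collecting the images, st = [2 0 5 1 7 3 6 8 4].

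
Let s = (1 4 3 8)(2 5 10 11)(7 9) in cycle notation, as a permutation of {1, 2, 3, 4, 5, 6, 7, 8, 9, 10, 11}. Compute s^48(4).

4

4 lies in the 4-cycle (1 4 3 8).
On a 4-cycle, s^4 is the identity, so s^48 = s^0 there (48 ≡ 0 mod 4).
So s^48(4) = 4.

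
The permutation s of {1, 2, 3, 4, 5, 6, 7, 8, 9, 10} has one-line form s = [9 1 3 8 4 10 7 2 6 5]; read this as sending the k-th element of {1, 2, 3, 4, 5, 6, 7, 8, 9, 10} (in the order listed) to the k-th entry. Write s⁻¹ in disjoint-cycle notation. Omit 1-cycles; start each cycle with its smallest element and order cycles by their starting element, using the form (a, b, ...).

The cycle decomposition of s is (1, 9, 6, 10, 5, 4, 8, 2).
Reversing each cycle (and rotating so the smallest element leads) gives s⁻¹ = (1, 2, 8, 4, 5, 10, 6, 9).

(1, 2, 8, 4, 5, 10, 6, 9)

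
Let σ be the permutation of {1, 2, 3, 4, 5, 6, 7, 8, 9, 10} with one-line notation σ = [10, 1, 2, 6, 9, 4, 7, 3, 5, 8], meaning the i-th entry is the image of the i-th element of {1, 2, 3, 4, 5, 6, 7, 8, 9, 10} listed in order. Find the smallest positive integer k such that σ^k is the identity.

Writing σ as disjoint cycles, the cycle lengths are 5, 2, 2, 1.
The order is lcm(5, 2, 2) = 10.

10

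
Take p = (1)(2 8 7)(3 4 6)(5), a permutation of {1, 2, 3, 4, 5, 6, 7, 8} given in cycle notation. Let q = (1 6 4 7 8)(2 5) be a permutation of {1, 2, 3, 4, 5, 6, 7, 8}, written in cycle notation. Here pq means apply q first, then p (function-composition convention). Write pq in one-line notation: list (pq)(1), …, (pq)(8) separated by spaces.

Chase each element through q then p: 1 → 6 → 3; 2 → 5 → 5; 3 → 3 → 4; 4 → 7 → 2; 5 → 2 → 8; 6 → 4 → 6; 7 → 8 → 7; 8 → 1 → 1.
Collecting the images, pq = [3 5 4 2 8 6 7 1].

3 5 4 2 8 6 7 1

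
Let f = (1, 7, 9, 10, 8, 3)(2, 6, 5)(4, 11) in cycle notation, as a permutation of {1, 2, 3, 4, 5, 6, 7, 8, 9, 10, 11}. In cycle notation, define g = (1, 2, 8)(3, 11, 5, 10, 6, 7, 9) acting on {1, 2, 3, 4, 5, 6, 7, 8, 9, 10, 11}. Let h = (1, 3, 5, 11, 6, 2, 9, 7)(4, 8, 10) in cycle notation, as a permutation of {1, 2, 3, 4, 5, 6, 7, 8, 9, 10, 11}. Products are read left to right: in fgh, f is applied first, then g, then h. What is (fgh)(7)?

Apply the permutations in order: f(7) = 9, then g(9) = 3, then h(3) = 5. So (fgh)(7) = 5.

5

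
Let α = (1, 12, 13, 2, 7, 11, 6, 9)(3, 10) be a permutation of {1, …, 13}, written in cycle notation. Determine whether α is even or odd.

even

The cycle lengths are 8, 2, 1, 1, 1.
A cycle of length ℓ contributes ℓ−1 transpositions, so α is a product of 7 + 1 = 8 transpositions — even.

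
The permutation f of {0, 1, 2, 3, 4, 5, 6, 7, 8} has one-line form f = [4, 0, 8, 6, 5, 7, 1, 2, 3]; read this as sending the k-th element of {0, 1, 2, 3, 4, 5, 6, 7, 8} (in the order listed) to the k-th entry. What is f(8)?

8 is element number 9 of the domain, and entry number 9 of the one-line form is 3, so f(8) = 3.

3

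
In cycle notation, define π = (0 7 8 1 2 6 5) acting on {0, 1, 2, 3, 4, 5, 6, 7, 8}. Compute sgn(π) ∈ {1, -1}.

1

The cycle lengths are 7, 1, 1.
A cycle is odd iff its length is even; π has 0 even-length cycles, so sgn(π) = (−1)^0 and π is even.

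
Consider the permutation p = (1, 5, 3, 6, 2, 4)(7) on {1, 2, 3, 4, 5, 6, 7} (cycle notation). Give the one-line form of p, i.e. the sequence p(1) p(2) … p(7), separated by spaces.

5 4 6 1 3 2 7

Reading each image from the cycles: 1↦5, 2↦4, 3↦6, 4↦1, 5↦3, 6↦2, 7↦7.
So the one-line form is 5 4 6 1 3 2 7.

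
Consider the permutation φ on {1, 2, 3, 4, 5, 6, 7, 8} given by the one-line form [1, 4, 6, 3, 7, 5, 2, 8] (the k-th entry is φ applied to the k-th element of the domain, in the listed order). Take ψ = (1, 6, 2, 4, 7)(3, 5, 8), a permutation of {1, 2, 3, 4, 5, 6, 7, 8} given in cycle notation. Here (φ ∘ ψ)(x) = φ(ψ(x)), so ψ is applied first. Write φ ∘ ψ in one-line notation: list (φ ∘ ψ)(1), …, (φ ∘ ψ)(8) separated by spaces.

5 3 7 2 8 4 1 6

(φ ∘ ψ)(x) = φ(ψ(x)). Computing each image: φ(ψ(1)) = φ(6) = 5, φ(ψ(2)) = φ(4) = 3, φ(ψ(3)) = φ(5) = 7, φ(ψ(4)) = φ(7) = 2, φ(ψ(5)) = φ(8) = 8, φ(ψ(6)) = φ(2) = 4, φ(ψ(7)) = φ(1) = 1, φ(ψ(8)) = φ(3) = 6.
Hence φ ∘ ψ = [5 3 7 2 8 4 1 6].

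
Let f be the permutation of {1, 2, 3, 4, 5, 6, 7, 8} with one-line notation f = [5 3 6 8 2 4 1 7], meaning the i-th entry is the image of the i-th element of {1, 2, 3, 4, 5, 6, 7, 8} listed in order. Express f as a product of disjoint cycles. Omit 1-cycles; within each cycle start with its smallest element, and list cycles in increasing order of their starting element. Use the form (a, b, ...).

(1, 5, 2, 3, 6, 4, 8, 7)

Start at 1 and follow images: 1 → 5 → 2 → 3 → 6 → 4 → 8 → 7 → 1, giving the cycle (1, 5, 2, 3, 6, 4, 8, 7).
Continuing from each remaining unvisited element yields (1, 5, 2, 3, 6, 4, 8, 7).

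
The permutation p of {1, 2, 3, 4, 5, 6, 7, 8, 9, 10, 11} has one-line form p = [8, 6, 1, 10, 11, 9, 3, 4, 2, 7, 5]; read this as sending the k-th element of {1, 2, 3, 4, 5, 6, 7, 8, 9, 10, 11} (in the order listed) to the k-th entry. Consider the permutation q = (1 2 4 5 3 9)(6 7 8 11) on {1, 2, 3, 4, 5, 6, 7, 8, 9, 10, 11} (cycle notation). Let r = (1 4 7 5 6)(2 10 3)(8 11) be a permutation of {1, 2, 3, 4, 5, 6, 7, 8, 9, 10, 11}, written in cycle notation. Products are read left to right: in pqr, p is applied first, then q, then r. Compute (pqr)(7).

Chase 7: p(7) = 3; q(3) = 9; r(9) = 9. Hence (pqr)(7) = 9.

9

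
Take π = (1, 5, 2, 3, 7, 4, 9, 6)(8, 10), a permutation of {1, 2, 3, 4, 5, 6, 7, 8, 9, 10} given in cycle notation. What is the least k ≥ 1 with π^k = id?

The cycle type of π is (8, 2).
Since disjoint cycles commute, ord(π) = lcm(8, 2) = 8.

8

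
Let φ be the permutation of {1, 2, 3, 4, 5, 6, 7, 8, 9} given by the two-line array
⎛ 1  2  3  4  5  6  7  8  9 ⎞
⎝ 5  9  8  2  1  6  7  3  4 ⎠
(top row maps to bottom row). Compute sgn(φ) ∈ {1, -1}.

In disjoint-cycle form the cycle lengths are 3, 2, 2, 1, 1.
A cycle of length ℓ contributes ℓ−1 transpositions, so φ is a product of 2 + 1 + 1 = 4 transpositions — even.

1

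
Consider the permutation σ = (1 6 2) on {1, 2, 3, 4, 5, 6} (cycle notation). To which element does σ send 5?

5

5 does not appear in any cycle of σ, so it is a fixed point: σ(5) = 5.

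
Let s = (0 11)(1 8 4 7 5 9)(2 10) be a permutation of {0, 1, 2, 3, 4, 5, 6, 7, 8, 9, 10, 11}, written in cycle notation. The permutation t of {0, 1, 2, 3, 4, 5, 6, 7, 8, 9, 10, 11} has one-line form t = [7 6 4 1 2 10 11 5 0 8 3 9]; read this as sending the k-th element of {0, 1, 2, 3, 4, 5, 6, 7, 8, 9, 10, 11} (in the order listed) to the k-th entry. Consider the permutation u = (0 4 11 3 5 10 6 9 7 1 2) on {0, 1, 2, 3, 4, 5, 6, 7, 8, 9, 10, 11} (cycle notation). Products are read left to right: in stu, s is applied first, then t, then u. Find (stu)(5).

8

(stu)(5) = u(t(s(5))). s(5) = 9, then t(9) = 8, then u(8) = 8, so the result is 8.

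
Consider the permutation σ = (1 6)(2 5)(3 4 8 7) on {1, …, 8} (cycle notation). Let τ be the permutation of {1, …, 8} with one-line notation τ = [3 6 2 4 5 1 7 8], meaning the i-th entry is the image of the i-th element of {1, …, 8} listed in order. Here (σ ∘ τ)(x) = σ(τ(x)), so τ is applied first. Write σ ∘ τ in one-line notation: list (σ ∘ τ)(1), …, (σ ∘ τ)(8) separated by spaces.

4 1 5 8 2 6 3 7

For each element, apply τ then σ: 1 → 3 → 4; 2 → 6 → 1; 3 → 2 → 5; 4 → 4 → 8; 5 → 5 → 2; 6 → 1 → 6; 7 → 7 → 3; 8 → 8 → 7.
So σ ∘ τ in one-line form is 4 1 5 8 2 6 3 7.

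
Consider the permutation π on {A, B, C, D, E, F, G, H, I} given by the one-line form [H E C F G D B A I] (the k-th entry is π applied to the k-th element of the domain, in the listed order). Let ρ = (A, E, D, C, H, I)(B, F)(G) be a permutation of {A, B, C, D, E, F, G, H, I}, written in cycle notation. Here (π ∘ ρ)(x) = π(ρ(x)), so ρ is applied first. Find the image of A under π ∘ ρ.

G

First apply ρ: ρ(A) = E, then π(E) = G. Thus (π ∘ ρ)(A) = G.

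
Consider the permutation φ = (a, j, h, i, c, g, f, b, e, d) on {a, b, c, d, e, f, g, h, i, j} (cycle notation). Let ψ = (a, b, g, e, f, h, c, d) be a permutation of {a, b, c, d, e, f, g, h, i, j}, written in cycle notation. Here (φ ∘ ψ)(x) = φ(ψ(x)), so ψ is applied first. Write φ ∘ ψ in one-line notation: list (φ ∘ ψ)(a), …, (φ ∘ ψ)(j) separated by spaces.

(φ ∘ ψ)(x) = φ(ψ(x)). Computing each image: φ(ψ(a)) = φ(b) = e, φ(ψ(b)) = φ(g) = f, φ(ψ(c)) = φ(d) = a, φ(ψ(d)) = φ(a) = j, φ(ψ(e)) = φ(f) = b, φ(ψ(f)) = φ(h) = i, φ(ψ(g)) = φ(e) = d, φ(ψ(h)) = φ(c) = g, φ(ψ(i)) = φ(i) = c, φ(ψ(j)) = φ(j) = h.
Hence φ ∘ ψ = [e f a j b i d g c h].

e f a j b i d g c h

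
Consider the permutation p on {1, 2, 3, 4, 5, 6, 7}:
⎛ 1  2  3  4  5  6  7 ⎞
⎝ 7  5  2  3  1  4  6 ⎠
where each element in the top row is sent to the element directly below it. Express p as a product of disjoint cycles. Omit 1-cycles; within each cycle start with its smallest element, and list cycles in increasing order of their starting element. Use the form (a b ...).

(1 7 6 4 3 2 5)

Start at 1 and follow images: 1 → 7 → 6 → 4 → 3 → 2 → 5 → 1, giving the cycle (1 7 6 4 3 2 5).
Repeating from the next unused element and collecting all non-trivial cycles gives (1 7 6 4 3 2 5).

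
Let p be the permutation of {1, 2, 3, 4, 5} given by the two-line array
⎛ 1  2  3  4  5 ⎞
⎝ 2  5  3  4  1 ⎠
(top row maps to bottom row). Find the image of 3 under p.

3

The entry below 3 in the array is 3, so p(3) = 3.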